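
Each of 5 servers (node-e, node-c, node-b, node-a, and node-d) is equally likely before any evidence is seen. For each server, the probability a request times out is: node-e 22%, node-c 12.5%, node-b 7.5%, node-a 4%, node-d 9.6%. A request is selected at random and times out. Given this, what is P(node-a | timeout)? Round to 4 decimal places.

0.0719

With a uniform prior (1/5 each), posterior ∝ likelihood:
  node-e: 0.22
  node-c: 0.125
  node-b: 0.075
  node-a: 0.04
  node-d: 0.096
Total = 0.556.
P(node-a | evidence) = 0.04 / 0.556 ≈ 0.0719.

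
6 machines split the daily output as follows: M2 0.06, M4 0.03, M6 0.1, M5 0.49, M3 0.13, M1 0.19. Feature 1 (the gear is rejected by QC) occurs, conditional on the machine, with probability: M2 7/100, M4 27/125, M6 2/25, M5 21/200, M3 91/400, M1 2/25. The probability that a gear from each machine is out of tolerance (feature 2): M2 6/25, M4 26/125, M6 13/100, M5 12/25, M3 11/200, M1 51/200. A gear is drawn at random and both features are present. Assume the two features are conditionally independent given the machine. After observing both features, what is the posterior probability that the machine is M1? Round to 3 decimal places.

Prior × likelihood for each hypothesis:
  M2: 0.06 × 0.07 × 0.24 = 0.001008
  M4: 0.03 × 0.216 × 0.208 = 0.00134784
  M6: 0.1 × 0.08 × 0.13 = 0.00104
  M5: 0.49 × 0.105 × 0.48 = 0.024696
  M3: 0.13 × 0.2275 × 0.055 = 0.001626625
  M1: 0.19 × 0.08 × 0.255 = 0.003876
Sum = 0.033594465.
P(M1 | evidence) = 0.003876 / 0.033594465 ≈ 0.115.

0.115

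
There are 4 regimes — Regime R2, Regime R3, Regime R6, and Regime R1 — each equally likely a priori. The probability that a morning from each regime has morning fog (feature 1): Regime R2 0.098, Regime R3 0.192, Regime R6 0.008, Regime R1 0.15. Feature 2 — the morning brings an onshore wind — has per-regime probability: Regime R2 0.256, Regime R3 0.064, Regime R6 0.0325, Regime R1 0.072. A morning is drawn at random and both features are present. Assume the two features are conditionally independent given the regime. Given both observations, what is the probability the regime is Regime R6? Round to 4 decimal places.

0.0054

With a uniform prior (1/4 each), posterior ∝ likelihood:
  Regime R2: 0.098 × 0.256 = 0.025088
  Regime R3: 0.192 × 0.064 = 0.012288
  Regime R6: 0.008 × 0.0325 = 0.00026
  Regime R1: 0.15 × 0.072 = 0.0108
Total = 0.048436.
P(Regime R6 | evidence) = 0.00026 / 0.048436 ≈ 0.0054.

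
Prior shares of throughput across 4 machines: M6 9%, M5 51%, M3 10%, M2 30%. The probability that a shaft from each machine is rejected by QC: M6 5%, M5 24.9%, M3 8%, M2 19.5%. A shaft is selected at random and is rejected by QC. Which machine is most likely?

Unnormalized posteriors (prior × likelihood):
  M6: 0.09 × 0.05 = 0.0045
  M5: 0.51 × 0.249 = 0.12699
  M3: 0.1 × 0.08 = 0.008
  M2: 0.3 × 0.195 = 0.0585
Sum = 0.19799.
Largest term belongs to M5, so M5 is most probable.

M5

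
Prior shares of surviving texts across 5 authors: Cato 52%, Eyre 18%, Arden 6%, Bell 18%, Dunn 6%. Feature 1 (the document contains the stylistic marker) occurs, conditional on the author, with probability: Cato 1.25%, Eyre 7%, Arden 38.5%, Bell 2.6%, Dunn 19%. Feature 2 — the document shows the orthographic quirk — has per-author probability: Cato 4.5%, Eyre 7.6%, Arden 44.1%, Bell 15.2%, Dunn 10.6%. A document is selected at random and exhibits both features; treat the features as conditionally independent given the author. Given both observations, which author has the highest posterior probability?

Prior × likelihood for each hypothesis:
  Cato: 0.52 × 0.0125 × 0.045 = 0.0002925
  Eyre: 0.18 × 0.07 × 0.076 = 0.0009576
  Arden: 0.06 × 0.385 × 0.441 = 0.0101871
  Bell: 0.18 × 0.026 × 0.152 = 0.00071136
  Dunn: 0.06 × 0.19 × 0.106 = 0.0012084
Normalizing constant = 0.01335696.
Largest term belongs to Arden, so Arden is most probable.

Arden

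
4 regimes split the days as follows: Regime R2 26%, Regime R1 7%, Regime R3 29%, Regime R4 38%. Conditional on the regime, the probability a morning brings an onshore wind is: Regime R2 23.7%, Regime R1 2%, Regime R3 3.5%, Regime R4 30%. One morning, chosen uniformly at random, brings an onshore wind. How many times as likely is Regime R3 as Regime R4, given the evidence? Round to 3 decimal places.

0.089

Unnormalized posteriors (prior × likelihood):
  Regime R2: 0.26 × 0.237 = 0.06162
  Regime R1: 0.07 × 0.02 = 0.0014
  Regime R3: 0.29 × 0.035 = 0.01015
  Regime R4: 0.38 × 0.3 = 0.114
Sum = 0.18717.
The ratio is 0.01015 / 0.114 (the normalizer cancels) = 0.089.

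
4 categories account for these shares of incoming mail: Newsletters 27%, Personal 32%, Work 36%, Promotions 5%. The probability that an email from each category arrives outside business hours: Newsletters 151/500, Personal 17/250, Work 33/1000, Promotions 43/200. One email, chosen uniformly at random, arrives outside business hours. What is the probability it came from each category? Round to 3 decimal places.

Newsletters 0.648, Personal 0.173, Work 0.094, Promotions 0.085

Prior × likelihood for each hypothesis:
  Newsletters: 0.27 × 0.302 = 0.08154
  Personal: 0.32 × 0.068 = 0.02176
  Work: 0.36 × 0.033 = 0.01188
  Promotions: 0.05 × 0.215 = 0.01075
Normalizing constant = 0.12593.
P(Newsletters | off-hours) = 0.08154/0.12593 ≈ 0.648
P(Personal | off-hours) = 0.02176/0.12593 ≈ 0.173
P(Work | off-hours) = 0.01188/0.12593 ≈ 0.094
P(Promotions | off-hours) = 0.01075/0.12593 ≈ 0.085
(Check: 0.648+0.173+0.094+0.085 = 1.000.)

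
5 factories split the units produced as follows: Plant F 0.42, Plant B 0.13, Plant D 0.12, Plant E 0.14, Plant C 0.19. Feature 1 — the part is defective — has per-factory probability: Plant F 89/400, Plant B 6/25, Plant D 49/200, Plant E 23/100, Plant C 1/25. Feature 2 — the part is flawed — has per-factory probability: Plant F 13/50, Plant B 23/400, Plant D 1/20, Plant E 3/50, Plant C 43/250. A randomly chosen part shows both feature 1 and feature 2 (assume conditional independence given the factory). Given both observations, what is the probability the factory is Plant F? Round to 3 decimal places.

Unnormalized posteriors (prior × likelihood):
  Plant F: 0.42 × 0.2225 × 0.26 = 0.024297
  Plant B: 0.13 × 0.24 × 0.0575 = 0.001794
  Plant D: 0.12 × 0.245 × 0.05 = 0.00147
  Plant E: 0.14 × 0.23 × 0.06 = 0.001932
  Plant C: 0.19 × 0.04 × 0.172 = 0.0013072
Sum = 0.0308002.
P(Plant F | evidence) = 0.024297 / 0.0308002 ≈ 0.789.

0.789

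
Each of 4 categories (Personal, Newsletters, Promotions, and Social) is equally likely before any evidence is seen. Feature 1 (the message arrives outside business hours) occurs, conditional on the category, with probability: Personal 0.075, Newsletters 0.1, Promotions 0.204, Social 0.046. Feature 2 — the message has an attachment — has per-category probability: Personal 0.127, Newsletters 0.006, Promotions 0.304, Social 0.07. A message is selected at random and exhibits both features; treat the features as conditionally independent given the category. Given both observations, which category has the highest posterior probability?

Promotions

With a uniform prior (1/4 each), posterior ∝ likelihood:
  Personal: 0.075 × 0.127 = 0.009525
  Newsletters: 0.1 × 0.006 = 0.0006
  Promotions: 0.204 × 0.304 = 0.062016
  Social: 0.046 × 0.07 = 0.00322
Normalizing constant = 0.075361.
Largest term belongs to Promotions, so Promotions is most probable.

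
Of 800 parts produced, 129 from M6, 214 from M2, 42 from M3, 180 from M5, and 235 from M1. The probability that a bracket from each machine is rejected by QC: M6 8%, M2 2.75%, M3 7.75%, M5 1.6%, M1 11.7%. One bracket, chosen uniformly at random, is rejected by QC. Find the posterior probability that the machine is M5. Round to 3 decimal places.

0.058

Unnormalized posteriors (prior × likelihood):
  M6: 0.16125 × 0.08 = 0.0129
  M2: 0.2675 × 0.0275 = 0.00735625
  M3: 0.0525 × 0.0775 = 0.00406875
  M5: 0.225 × 0.016 = 0.0036
  M1: 0.29375 × 0.117 = 0.03436875
Sum = 0.06229375.
P(M5 | evidence) = 0.0036 / 0.06229375 ≈ 0.058.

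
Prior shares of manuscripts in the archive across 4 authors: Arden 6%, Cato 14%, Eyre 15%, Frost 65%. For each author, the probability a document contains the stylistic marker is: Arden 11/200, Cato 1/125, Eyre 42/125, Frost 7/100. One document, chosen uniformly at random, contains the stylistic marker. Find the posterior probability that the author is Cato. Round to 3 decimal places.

0.011

Unnormalized posteriors (prior × likelihood):
  Arden: 0.06 × 0.055 = 0.0033
  Cato: 0.14 × 0.008 = 0.00112
  Eyre: 0.15 × 0.336 = 0.0504
  Frost: 0.65 × 0.07 = 0.0455
Total = 0.10032.
P(Cato | evidence) = 0.00112 / 0.10032 ≈ 0.011.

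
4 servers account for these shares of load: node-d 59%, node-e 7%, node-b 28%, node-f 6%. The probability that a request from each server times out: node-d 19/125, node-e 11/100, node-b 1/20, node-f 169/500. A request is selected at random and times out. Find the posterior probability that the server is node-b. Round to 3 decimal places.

By Bayes' rule, posterior ∝ prior × likelihood:
  node-d: 0.59 × 0.152 = 0.08968
  node-e: 0.07 × 0.11 = 0.0077
  node-b: 0.28 × 0.05 = 0.014
  node-f: 0.06 × 0.338 = 0.02028
Normalizing constant = 0.13166.
P(node-b | evidence) = 0.014 / 0.13166 ≈ 0.106.

0.106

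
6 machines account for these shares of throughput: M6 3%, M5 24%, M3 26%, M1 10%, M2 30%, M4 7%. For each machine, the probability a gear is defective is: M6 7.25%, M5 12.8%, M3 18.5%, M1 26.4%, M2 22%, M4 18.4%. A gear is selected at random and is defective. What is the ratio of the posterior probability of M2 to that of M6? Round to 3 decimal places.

30.345

Unnormalized posteriors (prior × likelihood):
  M6: 0.03 × 0.0725 = 0.002175
  M5: 0.24 × 0.128 = 0.03072
  M3: 0.26 × 0.185 = 0.0481
  M1: 0.1 × 0.264 = 0.0264
  M2: 0.3 × 0.22 = 0.066
  M4: 0.07 × 0.184 = 0.01288
Normalizing constant = 0.186275.
The ratio is 0.066 / 0.002175 (the normalizer cancels) = 30.345.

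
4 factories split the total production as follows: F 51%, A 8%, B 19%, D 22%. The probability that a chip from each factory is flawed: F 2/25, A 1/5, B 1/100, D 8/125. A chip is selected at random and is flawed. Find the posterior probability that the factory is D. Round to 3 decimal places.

Compute prior × likelihood for every hypothesis:
  F: 0.51 × 0.08 = 0.0408
  A: 0.08 × 0.2 = 0.016
  B: 0.19 × 0.01 = 0.0019
  D: 0.22 × 0.064 = 0.01408
Total = 0.07278.
P(D | evidence) = 0.01408 / 0.07278 ≈ 0.193.

0.193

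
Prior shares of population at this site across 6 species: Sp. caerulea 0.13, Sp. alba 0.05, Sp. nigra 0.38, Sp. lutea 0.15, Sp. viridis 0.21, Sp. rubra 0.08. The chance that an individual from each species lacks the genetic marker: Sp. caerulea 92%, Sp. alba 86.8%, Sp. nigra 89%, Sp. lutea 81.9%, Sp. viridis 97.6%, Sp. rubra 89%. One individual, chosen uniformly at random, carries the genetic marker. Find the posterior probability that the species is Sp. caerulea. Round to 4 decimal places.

0.1042

Taking complements, P(marker | each) = Sp. caerulea 0.08, Sp. alba 0.132, Sp. nigra 0.11, Sp. lutea 0.181, Sp. viridis 0.024, Sp. rubra 0.11.
Compute prior × likelihood for every hypothesis:
  Sp. caerulea: 0.13 × 0.08 = 0.0104
  Sp. alba: 0.05 × 0.132 = 0.0066
  Sp. nigra: 0.38 × 0.11 = 0.0418
  Sp. lutea: 0.15 × 0.181 = 0.02715
  Sp. viridis: 0.21 × 0.024 = 0.00504
  Sp. rubra: 0.08 × 0.11 = 0.0088
Sum = 0.09979.
P(Sp. caerulea | evidence) = 0.0104 / 0.09979 ≈ 0.1042.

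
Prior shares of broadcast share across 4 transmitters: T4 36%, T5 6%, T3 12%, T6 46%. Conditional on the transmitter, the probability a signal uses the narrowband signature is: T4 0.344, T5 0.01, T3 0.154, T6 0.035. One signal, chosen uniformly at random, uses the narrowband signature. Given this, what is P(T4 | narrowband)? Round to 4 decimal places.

0.7788

By Bayes' rule, posterior ∝ prior × likelihood:
  T4: 0.36 × 0.344 = 0.12384
  T5: 0.06 × 0.01 = 0.0006
  T3: 0.12 × 0.154 = 0.01848
  T6: 0.46 × 0.035 = 0.0161
Normalizing constant = 0.15902.
P(T4 | evidence) = 0.12384 / 0.15902 ≈ 0.7788.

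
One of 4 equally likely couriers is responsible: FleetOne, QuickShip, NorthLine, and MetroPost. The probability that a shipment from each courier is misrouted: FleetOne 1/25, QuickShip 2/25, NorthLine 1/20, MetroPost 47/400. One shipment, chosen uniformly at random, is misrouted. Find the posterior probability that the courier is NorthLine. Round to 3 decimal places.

0.174

With a uniform prior (1/4 each), posterior ∝ likelihood:
  FleetOne: 0.04
  QuickShip: 0.08
  NorthLine: 0.05
  MetroPost: 0.1175
Sum = 0.2875.
P(NorthLine | evidence) = 0.05 / 0.2875 ≈ 0.174.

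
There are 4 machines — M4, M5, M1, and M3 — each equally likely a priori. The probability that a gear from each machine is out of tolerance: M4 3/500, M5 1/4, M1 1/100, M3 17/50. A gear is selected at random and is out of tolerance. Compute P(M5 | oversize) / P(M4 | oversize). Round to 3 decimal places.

41.667

Since the prior is uniform, the posterior is proportional to the likelihood:
  M4: 0.006
  M5: 0.25
  M1: 0.01
  M3: 0.34
Normalizing constant = 0.606.
The ratio is 0.25 / 0.006 (the normalizer cancels) = 41.667.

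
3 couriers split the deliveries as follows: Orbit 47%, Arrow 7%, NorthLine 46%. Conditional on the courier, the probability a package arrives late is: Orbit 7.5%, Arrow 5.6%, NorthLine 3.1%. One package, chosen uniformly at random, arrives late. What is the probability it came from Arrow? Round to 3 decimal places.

Compute prior × likelihood for every hypothesis:
  Orbit: 0.47 × 0.075 = 0.03525
  Arrow: 0.07 × 0.056 = 0.00392
  NorthLine: 0.46 × 0.031 = 0.01426
Sum = 0.05343.
P(Arrow | evidence) = 0.00392 / 0.05343 ≈ 0.073.

0.073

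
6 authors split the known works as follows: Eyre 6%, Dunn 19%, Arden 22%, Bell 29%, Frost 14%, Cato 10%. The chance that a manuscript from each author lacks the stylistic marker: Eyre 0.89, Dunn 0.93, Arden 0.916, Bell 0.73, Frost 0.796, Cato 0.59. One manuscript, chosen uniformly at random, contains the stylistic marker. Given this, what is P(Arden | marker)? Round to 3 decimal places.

Taking complements, P(marker | each) = Eyre 0.11, Dunn 0.07, Arden 0.084, Bell 0.27, Frost 0.204, Cato 0.41.
By Bayes' rule, posterior ∝ prior × likelihood:
  Eyre: 0.06 × 0.11 = 0.0066
  Dunn: 0.19 × 0.07 = 0.0133
  Arden: 0.22 × 0.084 = 0.01848
  Bell: 0.29 × 0.27 = 0.0783
  Frost: 0.14 × 0.204 = 0.02856
  Cato: 0.1 × 0.41 = 0.041
Sum = 0.18624.
P(Arden | evidence) = 0.01848 / 0.18624 ≈ 0.099.

0.099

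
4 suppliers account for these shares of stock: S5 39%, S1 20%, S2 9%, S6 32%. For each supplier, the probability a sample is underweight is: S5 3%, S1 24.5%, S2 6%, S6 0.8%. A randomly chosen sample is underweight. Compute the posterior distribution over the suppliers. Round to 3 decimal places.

S5 0.170, S1 0.714, S2 0.079, S6 0.037

Prior × likelihood for each hypothesis:
  S5: 0.39 × 0.03 = 0.0117
  S1: 0.2 × 0.245 = 0.049
  S2: 0.09 × 0.06 = 0.0054
  S6: 0.32 × 0.008 = 0.00256
Sum = 0.06866.
P(S5 | underweight) = 0.0117/0.06866 ≈ 0.170
P(S1 | underweight) = 0.049/0.06866 ≈ 0.714
P(S2 | underweight) = 0.0054/0.06866 ≈ 0.079
P(S6 | underweight) = 0.00256/0.06866 ≈ 0.037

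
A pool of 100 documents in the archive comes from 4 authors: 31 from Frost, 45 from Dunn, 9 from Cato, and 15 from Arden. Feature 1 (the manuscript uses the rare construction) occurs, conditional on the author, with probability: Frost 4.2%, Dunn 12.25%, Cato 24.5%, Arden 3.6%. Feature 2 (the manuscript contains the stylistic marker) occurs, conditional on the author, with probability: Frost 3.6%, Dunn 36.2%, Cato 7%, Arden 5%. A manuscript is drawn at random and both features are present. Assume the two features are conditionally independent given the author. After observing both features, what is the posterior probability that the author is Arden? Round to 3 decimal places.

0.012

Unnormalized posteriors (prior × likelihood):
  Frost: 0.31 × 0.042 × 0.036 = 0.00046872
  Dunn: 0.45 × 0.1225 × 0.362 = 0.01995525
  Cato: 0.09 × 0.245 × 0.07 = 0.0015435
  Arden: 0.15 × 0.036 × 0.05 = 0.00027
Normalizing constant = 0.02223747.
P(Arden | evidence) = 0.00027 / 0.02223747 ≈ 0.012.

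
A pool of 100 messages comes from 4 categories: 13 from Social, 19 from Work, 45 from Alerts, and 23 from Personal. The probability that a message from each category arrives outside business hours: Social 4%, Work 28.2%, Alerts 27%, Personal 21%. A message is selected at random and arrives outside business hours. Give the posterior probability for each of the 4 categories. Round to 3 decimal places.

Social 0.023, Work 0.234, Alerts 0.532, Personal 0.211

Compute prior × likelihood for every hypothesis:
  Social: 0.13 × 0.04 = 0.0052
  Work: 0.19 × 0.282 = 0.05358
  Alerts: 0.45 × 0.27 = 0.1215
  Personal: 0.23 × 0.21 = 0.0483
Normalizing constant = 0.22858.
P(Social | off-hours) = 0.0052/0.22858 ≈ 0.023
P(Work | off-hours) = 0.05358/0.22858 ≈ 0.234
P(Alerts | off-hours) = 0.1215/0.22858 ≈ 0.532
P(Personal | off-hours) = 0.0483/0.22858 ≈ 0.211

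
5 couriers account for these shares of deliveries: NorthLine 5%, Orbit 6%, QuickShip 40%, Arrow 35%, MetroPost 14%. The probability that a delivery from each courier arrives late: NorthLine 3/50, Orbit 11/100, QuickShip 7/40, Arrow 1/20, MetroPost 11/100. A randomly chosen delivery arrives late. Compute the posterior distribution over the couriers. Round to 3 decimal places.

NorthLine 0.027, Orbit 0.059, QuickShip 0.622, Arrow 0.156, MetroPost 0.137

Prior × likelihood for each hypothesis:
  NorthLine: 0.05 × 0.06 = 0.003
  Orbit: 0.06 × 0.11 = 0.0066
  QuickShip: 0.4 × 0.175 = 0.07
  Arrow: 0.35 × 0.05 = 0.0175
  MetroPost: 0.14 × 0.11 = 0.0154
Sum = 0.1125.
P(NorthLine | late) = 0.003/0.1125 ≈ 0.027
P(Orbit | late) = 0.0066/0.1125 ≈ 0.059
P(QuickShip | late) = 0.07/0.1125 ≈ 0.622
P(Arrow | late) = 0.0175/0.1125 ≈ 0.156
P(MetroPost | late) = 0.0154/0.1125 ≈ 0.137
(Check: 0.027+0.059+0.622+0.156+0.137 = 1.001.)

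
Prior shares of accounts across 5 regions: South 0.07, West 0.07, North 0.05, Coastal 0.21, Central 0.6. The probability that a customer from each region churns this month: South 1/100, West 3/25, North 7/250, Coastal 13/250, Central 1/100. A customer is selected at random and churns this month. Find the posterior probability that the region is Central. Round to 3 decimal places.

0.219

Prior × likelihood for each hypothesis:
  South: 0.07 × 0.01 = 0.0007
  West: 0.07 × 0.12 = 0.0084
  North: 0.05 × 0.028 = 0.0014
  Coastal: 0.21 × 0.052 = 0.01092
  Central: 0.6 × 0.01 = 0.006
Total = 0.02742.
P(Central | evidence) = 0.006 / 0.02742 ≈ 0.219.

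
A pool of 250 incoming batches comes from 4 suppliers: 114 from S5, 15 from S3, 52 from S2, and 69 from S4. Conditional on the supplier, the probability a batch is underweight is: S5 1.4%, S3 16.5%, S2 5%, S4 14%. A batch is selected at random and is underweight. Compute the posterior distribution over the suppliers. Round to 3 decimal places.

S5 0.098, S3 0.152, S2 0.159, S4 0.592

Unnormalized posteriors (prior × likelihood):
  S5: 0.456 × 0.014 = 0.006384
  S3: 0.06 × 0.165 = 0.0099
  S2: 0.208 × 0.05 = 0.0104
  S4: 0.276 × 0.14 = 0.03864
Normalizing constant = 0.065324.
P(S5 | underweight) = 0.006384/0.065324 ≈ 0.098
P(S3 | underweight) = 0.0099/0.065324 ≈ 0.152
P(S2 | underweight) = 0.0104/0.065324 ≈ 0.159
P(S4 | underweight) = 0.03864/0.065324 ≈ 0.592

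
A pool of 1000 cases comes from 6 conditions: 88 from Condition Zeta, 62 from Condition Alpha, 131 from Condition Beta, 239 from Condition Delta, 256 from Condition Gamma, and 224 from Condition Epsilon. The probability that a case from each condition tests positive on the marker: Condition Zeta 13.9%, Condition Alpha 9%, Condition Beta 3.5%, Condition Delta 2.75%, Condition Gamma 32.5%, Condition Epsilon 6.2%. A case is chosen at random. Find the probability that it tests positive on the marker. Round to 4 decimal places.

0.1261

Compute prior × likelihood for every hypothesis:
  Condition Zeta: 0.088 × 0.139 = 0.012232
  Condition Alpha: 0.062 × 0.09 = 0.00558
  Condition Beta: 0.131 × 0.035 = 0.004585
  Condition Delta: 0.239 × 0.0275 = 0.0065725
  Condition Gamma: 0.256 × 0.325 = 0.0832
  Condition Epsilon: 0.224 × 0.062 = 0.013888
P(marker-positive) = 0.012232 + 0.00558 + 0.004585 + 0.0065725 + 0.0832 + 0.013888 = 0.1260575 → 0.1261.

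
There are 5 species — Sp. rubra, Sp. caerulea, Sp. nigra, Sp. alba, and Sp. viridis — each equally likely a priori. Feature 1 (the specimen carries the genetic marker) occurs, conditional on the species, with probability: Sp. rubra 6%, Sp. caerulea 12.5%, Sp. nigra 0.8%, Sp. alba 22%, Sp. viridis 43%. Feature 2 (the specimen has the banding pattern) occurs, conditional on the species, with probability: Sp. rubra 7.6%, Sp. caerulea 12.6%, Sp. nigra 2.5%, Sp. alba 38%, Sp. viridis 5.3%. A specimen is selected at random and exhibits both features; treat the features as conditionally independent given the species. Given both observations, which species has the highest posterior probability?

With a uniform prior (1/5 each), posterior ∝ likelihood:
  Sp. rubra: 0.06 × 0.076 = 0.00456
  Sp. caerulea: 0.125 × 0.126 = 0.01575
  Sp. nigra: 0.008 × 0.025 = 0.0002
  Sp. alba: 0.22 × 0.38 = 0.0836
  Sp. viridis: 0.43 × 0.053 = 0.02279
Normalizing constant = 0.1269.
Largest term belongs to Sp. alba, so Sp. alba is most probable.

Sp. alba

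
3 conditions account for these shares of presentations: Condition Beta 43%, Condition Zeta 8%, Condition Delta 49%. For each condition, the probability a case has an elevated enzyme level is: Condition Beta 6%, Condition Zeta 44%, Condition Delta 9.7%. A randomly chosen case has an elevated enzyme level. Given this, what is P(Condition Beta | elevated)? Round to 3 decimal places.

Prior × likelihood for each hypothesis:
  Condition Beta: 0.43 × 0.06 = 0.0258
  Condition Zeta: 0.08 × 0.44 = 0.0352
  Condition Delta: 0.49 × 0.097 = 0.04753
Normalizing constant = 0.10853.
P(Condition Beta | evidence) = 0.0258 / 0.10853 ≈ 0.238.

0.238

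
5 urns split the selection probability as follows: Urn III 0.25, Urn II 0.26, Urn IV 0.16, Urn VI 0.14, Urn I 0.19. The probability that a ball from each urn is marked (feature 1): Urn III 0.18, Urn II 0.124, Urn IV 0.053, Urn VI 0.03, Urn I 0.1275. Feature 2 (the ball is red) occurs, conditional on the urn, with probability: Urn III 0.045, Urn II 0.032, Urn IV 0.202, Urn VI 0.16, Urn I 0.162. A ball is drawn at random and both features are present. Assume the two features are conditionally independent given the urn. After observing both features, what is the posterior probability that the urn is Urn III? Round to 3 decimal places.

Prior × likelihood for each hypothesis:
  Urn III: 0.25 × 0.18 × 0.045 = 0.002025
  Urn II: 0.26 × 0.124 × 0.032 = 0.00103168
  Urn IV: 0.16 × 0.053 × 0.202 = 0.00171296
  Urn VI: 0.14 × 0.03 × 0.16 = 0.000672
  Urn I: 0.19 × 0.1275 × 0.162 = 0.00392445
Sum = 0.00936609.
P(Urn III | evidence) = 0.002025 / 0.00936609 ≈ 0.216.

0.216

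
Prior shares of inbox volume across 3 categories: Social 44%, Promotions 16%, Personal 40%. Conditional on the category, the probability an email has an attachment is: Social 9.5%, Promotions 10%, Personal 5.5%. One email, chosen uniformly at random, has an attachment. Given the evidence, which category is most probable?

Social

Unnormalized posteriors (prior × likelihood):
  Social: 0.44 × 0.095 = 0.0418
  Promotions: 0.16 × 0.1 = 0.016
  Personal: 0.4 × 0.055 = 0.022
Total = 0.0798.
Largest term belongs to Social, so Social is most probable.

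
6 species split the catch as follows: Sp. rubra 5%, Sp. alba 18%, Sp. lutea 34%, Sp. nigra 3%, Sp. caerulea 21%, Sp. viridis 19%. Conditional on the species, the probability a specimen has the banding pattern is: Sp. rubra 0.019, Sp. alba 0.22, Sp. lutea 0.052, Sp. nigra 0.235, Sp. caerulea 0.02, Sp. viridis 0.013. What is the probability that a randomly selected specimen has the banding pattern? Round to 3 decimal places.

0.072

Prior × likelihood for each hypothesis:
  Sp. rubra: 0.05 × 0.019 = 0.00095
  Sp. alba: 0.18 × 0.22 = 0.0396
  Sp. lutea: 0.34 × 0.052 = 0.01768
  Sp. nigra: 0.03 × 0.235 = 0.00705
  Sp. caerulea: 0.21 × 0.02 = 0.0042
  Sp. viridis: 0.19 × 0.013 = 0.00247
P(banded) = 0.00095 + 0.0396 + 0.01768 + 0.00705 + 0.0042 + 0.00247 = 0.07195 → 0.072.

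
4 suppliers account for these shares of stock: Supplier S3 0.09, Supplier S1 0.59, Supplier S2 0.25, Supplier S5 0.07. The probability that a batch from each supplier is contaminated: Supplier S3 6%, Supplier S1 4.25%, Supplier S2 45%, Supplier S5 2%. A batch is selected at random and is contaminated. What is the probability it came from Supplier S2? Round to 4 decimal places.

Unnormalized posteriors (prior × likelihood):
  Supplier S3: 0.09 × 0.06 = 0.0054
  Supplier S1: 0.59 × 0.0425 = 0.025075
  Supplier S2: 0.25 × 0.45 = 0.1125
  Supplier S5: 0.07 × 0.02 = 0.0014
Sum = 0.144375.
P(Supplier S2 | evidence) = 0.1125 / 0.144375 ≈ 0.7792.

0.7792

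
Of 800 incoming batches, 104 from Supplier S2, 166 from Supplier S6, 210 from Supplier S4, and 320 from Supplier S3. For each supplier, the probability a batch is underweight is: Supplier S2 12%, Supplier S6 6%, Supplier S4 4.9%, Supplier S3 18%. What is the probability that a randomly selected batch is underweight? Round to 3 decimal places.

0.113

Unnormalized posteriors (prior × likelihood):
  Supplier S2: 0.13 × 0.12 = 0.0156
  Supplier S6: 0.2075 × 0.06 = 0.01245
  Supplier S4: 0.2625 × 0.049 = 0.0128625
  Supplier S3: 0.4 × 0.18 = 0.072
P(underweight) = 0.0156 + 0.01245 + 0.0128625 + 0.072 = 0.1129125 → 0.113.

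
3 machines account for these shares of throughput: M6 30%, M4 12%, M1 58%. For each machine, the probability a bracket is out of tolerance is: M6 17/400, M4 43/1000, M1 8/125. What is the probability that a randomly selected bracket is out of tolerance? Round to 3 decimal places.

0.055

Unnormalized posteriors (prior × likelihood):
  M6: 0.3 × 0.0425 = 0.01275
  M4: 0.12 × 0.043 = 0.00516
  M1: 0.58 × 0.064 = 0.03712
P(oversize) = 0.01275 + 0.00516 + 0.03712 = 0.05503 → 0.055.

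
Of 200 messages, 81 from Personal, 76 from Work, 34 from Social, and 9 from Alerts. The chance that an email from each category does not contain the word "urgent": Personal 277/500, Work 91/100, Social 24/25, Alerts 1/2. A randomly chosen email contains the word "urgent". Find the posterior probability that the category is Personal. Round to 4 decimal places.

0.7399

Taking complements, P(urgent-flag | each) = Personal 0.446, Work 0.09, Social 0.04, Alerts 0.5.
Unnormalized posteriors (prior × likelihood):
  Personal: 0.405 × 0.446 = 0.18063
  Work: 0.38 × 0.09 = 0.0342
  Social: 0.17 × 0.04 = 0.0068
  Alerts: 0.045 × 0.5 = 0.0225
Sum = 0.24413.
P(Personal | evidence) = 0.18063 / 0.24413 ≈ 0.7399.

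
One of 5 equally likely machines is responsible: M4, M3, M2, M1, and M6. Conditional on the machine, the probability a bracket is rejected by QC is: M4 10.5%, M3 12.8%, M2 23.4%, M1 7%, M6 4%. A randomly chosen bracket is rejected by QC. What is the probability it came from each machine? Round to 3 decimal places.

M4 0.182, M3 0.222, M2 0.406, M1 0.121, M6 0.069

Since the prior is uniform, the posterior is proportional to the likelihood:
  M4: 0.105
  M3: 0.128
  M2: 0.234
  M1: 0.07
  M6: 0.04
Normalizing constant = 0.577.
P(M4 | rejected) = 0.105/0.577 ≈ 0.182
P(M3 | rejected) = 0.128/0.577 ≈ 0.222
P(M2 | rejected) = 0.234/0.577 ≈ 0.406
P(M1 | rejected) = 0.07/0.577 ≈ 0.121
P(M6 | rejected) = 0.04/0.577 ≈ 0.069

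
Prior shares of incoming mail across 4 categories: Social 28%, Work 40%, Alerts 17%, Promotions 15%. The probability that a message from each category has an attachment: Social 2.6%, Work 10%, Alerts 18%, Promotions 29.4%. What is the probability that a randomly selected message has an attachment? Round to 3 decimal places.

By Bayes' rule, posterior ∝ prior × likelihood:
  Social: 0.28 × 0.026 = 0.00728
  Work: 0.4 × 0.1 = 0.04
  Alerts: 0.17 × 0.18 = 0.0306
  Promotions: 0.15 × 0.294 = 0.0441
P(attachment) = 0.00728 + 0.04 + 0.0306 + 0.0441 = 0.12198 → 0.122.

0.122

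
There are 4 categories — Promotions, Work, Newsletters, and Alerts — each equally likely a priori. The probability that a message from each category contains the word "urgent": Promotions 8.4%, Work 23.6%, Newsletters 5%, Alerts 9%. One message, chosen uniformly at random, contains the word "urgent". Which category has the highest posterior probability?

Since the prior is uniform, the posterior is proportional to the likelihood:
  Promotions: 0.084
  Work: 0.236
  Newsletters: 0.05
  Alerts: 0.09
Normalizing constant = 0.46.
Largest term belongs to Work, so Work is most probable.

Work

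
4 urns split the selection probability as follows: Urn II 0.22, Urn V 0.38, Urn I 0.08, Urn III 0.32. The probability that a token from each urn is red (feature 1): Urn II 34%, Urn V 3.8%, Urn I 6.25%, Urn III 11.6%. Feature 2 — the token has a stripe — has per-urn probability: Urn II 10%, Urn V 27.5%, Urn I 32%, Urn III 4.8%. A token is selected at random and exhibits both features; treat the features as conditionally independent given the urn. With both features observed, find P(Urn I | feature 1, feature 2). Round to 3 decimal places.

Unnormalized posteriors (prior × likelihood):
  Urn II: 0.22 × 0.34 × 0.1 = 0.00748
  Urn V: 0.38 × 0.038 × 0.275 = 0.003971
  Urn I: 0.08 × 0.0625 × 0.32 = 0.0016
  Urn III: 0.32 × 0.116 × 0.048 = 0.00178176
Sum = 0.01483276.
P(Urn I | evidence) = 0.0016 / 0.01483276 ≈ 0.108.

0.108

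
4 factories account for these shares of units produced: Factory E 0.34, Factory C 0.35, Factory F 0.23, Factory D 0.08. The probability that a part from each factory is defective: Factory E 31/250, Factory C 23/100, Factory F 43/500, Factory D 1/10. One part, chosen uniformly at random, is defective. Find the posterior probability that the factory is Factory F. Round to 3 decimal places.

By Bayes' rule, posterior ∝ prior × likelihood:
  Factory E: 0.34 × 0.124 = 0.04216
  Factory C: 0.35 × 0.23 = 0.0805
  Factory F: 0.23 × 0.086 = 0.01978
  Factory D: 0.08 × 0.1 = 0.008
Normalizing constant = 0.15044.
P(Factory F | evidence) = 0.01978 / 0.15044 ≈ 0.131.

0.131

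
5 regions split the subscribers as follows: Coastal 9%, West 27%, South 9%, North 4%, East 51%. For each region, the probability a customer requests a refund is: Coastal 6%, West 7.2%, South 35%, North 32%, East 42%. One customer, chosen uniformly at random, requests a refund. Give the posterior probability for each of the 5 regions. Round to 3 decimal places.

Compute prior × likelihood for every hypothesis:
  Coastal: 0.09 × 0.06 = 0.0054
  West: 0.27 × 0.072 = 0.01944
  South: 0.09 × 0.35 = 0.0315
  North: 0.04 × 0.32 = 0.0128
  East: 0.51 × 0.42 = 0.2142
Sum = 0.28334.
P(Coastal | refund) = 0.0054/0.28334 ≈ 0.019
P(West | refund) = 0.01944/0.28334 ≈ 0.069
P(South | refund) = 0.0315/0.28334 ≈ 0.111
P(North | refund) = 0.0128/0.28334 ≈ 0.045
P(East | refund) = 0.2142/0.28334 ≈ 0.756

Coastal 0.019, West 0.069, South 0.111, North 0.045, East 0.756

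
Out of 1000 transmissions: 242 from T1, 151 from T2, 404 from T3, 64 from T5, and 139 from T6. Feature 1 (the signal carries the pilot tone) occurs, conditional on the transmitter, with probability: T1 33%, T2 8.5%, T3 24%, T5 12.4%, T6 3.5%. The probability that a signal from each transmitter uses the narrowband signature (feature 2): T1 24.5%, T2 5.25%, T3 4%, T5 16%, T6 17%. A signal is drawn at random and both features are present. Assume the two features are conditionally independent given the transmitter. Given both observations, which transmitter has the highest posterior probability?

T1

Prior × likelihood for each hypothesis:
  T1: 0.242 × 0.33 × 0.245 = 0.0195657
  T2: 0.151 × 0.085 × 0.0525 = 0.0006738375
  T3: 0.404 × 0.24 × 0.04 = 0.0038784
  T5: 0.064 × 0.124 × 0.16 = 0.00126976
  T6: 0.139 × 0.035 × 0.17 = 0.00082705
Total = 0.0262147475.
Largest term belongs to T1, so T1 is most probable.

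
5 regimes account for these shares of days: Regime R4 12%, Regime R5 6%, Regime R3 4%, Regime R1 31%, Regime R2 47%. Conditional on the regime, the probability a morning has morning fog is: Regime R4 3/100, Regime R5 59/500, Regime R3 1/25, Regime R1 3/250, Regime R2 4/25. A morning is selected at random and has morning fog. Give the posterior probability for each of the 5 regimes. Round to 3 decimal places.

By Bayes' rule, posterior ∝ prior × likelihood:
  Regime R4: 0.12 × 0.03 = 0.0036
  Regime R5: 0.06 × 0.118 = 0.00708
  Regime R3: 0.04 × 0.04 = 0.0016
  Regime R1: 0.31 × 0.012 = 0.00372
  Regime R2: 0.47 × 0.16 = 0.0752
Sum = 0.0912.
P(Regime R4 | fog) = 0.0036/0.0912 ≈ 0.039
P(Regime R5 | fog) = 0.00708/0.0912 ≈ 0.078
P(Regime R3 | fog) = 0.0016/0.0912 ≈ 0.018
P(Regime R1 | fog) = 0.00372/0.0912 ≈ 0.041
P(Regime R2 | fog) = 0.0752/0.0912 ≈ 0.825

Regime R4 0.039, Regime R5 0.078, Regime R3 0.018, Regime R1 0.041, Regime R2 0.825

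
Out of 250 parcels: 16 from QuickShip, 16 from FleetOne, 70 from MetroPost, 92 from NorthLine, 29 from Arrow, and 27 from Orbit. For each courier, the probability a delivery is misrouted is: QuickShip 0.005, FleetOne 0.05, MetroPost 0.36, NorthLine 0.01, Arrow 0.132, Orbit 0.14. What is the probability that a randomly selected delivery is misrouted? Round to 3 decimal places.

0.138

Compute prior × likelihood for every hypothesis:
  QuickShip: 0.064 × 0.005 = 0.00032
  FleetOne: 0.064 × 0.05 = 0.0032
  MetroPost: 0.28 × 0.36 = 0.1008
  NorthLine: 0.368 × 0.01 = 0.00368
  Arrow: 0.116 × 0.132 = 0.015312
  Orbit: 0.108 × 0.14 = 0.01512
P(misrouted) = 0.00032 + 0.0032 + 0.1008 + 0.00368 + 0.015312 + 0.01512 = 0.138432 → 0.138.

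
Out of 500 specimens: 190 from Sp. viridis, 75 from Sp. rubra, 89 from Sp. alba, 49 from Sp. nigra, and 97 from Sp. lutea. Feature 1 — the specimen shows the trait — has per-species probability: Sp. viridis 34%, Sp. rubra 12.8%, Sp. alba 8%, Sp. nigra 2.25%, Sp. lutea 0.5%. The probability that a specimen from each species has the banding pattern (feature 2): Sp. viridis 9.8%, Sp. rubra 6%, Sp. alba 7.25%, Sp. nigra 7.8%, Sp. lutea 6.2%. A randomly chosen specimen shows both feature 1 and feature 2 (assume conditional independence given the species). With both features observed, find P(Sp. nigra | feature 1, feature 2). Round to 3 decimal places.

Compute prior × likelihood for every hypothesis:
  Sp. viridis: 0.38 × 0.34 × 0.098 = 0.0126616
  Sp. rubra: 0.15 × 0.128 × 0.06 = 0.001152
  Sp. alba: 0.178 × 0.08 × 0.0725 = 0.0010324
  Sp. nigra: 0.098 × 0.0225 × 0.078 = 0.00017199
  Sp. lutea: 0.194 × 0.005 × 0.062 = 0.00006014
Normalizing constant = 0.01507813.
P(Sp. nigra | evidence) = 0.00017199 / 0.01507813 ≈ 0.011.

0.011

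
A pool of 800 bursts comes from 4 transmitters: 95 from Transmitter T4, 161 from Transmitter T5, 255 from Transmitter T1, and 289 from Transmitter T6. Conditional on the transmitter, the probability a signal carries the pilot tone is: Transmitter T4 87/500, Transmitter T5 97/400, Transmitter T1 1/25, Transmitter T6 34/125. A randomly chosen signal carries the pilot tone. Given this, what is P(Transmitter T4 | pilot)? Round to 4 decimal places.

By Bayes' rule, posterior ∝ prior × likelihood:
  Transmitter T4: 0.11875 × 0.174 = 0.0206625
  Transmitter T5: 0.20125 × 0.2425 = 0.048803125
  Transmitter T1: 0.31875 × 0.04 = 0.01275
  Transmitter T6: 0.36125 × 0.272 = 0.09826
Total = 0.180475625.
P(Transmitter T4 | evidence) = 0.0206625 / 0.180475625 ≈ 0.1145.

0.1145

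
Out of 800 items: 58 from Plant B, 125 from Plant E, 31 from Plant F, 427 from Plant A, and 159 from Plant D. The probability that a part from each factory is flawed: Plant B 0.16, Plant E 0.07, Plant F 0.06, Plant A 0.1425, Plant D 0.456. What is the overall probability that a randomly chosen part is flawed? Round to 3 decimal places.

Unnormalized posteriors (prior × likelihood):
  Plant B: 0.0725 × 0.16 = 0.0116
  Plant E: 0.15625 × 0.07 = 0.0109375
  Plant F: 0.03875 × 0.06 = 0.002325
  Plant A: 0.53375 × 0.1425 = 0.076059375
  Plant D: 0.19875 × 0.456 = 0.09063
P(flawed) = 0.0116 + 0.0109375 + 0.002325 + 0.076059375 + 0.09063 = 0.191551875 → 0.192.

0.192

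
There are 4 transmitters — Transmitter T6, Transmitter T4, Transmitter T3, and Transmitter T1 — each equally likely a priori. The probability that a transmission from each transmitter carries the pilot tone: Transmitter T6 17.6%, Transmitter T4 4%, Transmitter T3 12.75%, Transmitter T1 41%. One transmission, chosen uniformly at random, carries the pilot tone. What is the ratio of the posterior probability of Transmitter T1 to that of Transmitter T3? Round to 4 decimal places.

With a uniform prior (1/4 each), posterior ∝ likelihood:
  Transmitter T6: 0.176
  Transmitter T4: 0.04
  Transmitter T3: 0.1275
  Transmitter T1: 0.41
Sum = 0.7535.
The ratio is 0.41 / 0.1275 (the normalizer cancels) = 3.2157.

3.2157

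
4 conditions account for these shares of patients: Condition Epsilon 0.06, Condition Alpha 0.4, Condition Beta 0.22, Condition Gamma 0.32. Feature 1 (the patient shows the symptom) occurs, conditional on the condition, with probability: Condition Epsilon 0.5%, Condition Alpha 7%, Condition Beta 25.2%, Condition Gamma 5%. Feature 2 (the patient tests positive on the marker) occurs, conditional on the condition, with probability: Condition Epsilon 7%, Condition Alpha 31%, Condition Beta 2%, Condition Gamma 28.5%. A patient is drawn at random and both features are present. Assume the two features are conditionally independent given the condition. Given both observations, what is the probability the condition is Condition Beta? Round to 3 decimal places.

0.077

Prior × likelihood for each hypothesis:
  Condition Epsilon: 0.06 × 0.005 × 0.07 = 0.000021
  Condition Alpha: 0.4 × 0.07 × 0.31 = 0.00868
  Condition Beta: 0.22 × 0.252 × 0.02 = 0.0011088
  Condition Gamma: 0.32 × 0.05 × 0.285 = 0.00456
Normalizing constant = 0.0143698.
P(Condition Beta | evidence) = 0.0011088 / 0.0143698 ≈ 0.077.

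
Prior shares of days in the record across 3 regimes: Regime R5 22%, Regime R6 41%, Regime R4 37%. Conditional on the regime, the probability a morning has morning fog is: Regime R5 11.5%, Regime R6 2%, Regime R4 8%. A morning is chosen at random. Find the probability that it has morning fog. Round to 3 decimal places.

0.063

Prior × likelihood for each hypothesis:
  Regime R5: 0.22 × 0.115 = 0.0253
  Regime R6: 0.41 × 0.02 = 0.0082
  Regime R4: 0.37 × 0.08 = 0.0296
P(fog) = 0.0253 + 0.0082 + 0.0296 = 0.0631 → 0.063.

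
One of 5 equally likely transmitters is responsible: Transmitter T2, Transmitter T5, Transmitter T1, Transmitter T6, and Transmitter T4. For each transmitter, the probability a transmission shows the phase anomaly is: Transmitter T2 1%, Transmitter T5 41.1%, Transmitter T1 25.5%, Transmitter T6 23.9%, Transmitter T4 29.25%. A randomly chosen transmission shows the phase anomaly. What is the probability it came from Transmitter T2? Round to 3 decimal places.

0.008

Since the prior is uniform, the posterior is proportional to the likelihood:
  Transmitter T2: 0.01
  Transmitter T5: 0.411
  Transmitter T1: 0.255
  Transmitter T6: 0.239
  Transmitter T4: 0.2925
Normalizing constant = 1.2075.
P(Transmitter T2 | evidence) = 0.01 / 1.2075 ≈ 0.008.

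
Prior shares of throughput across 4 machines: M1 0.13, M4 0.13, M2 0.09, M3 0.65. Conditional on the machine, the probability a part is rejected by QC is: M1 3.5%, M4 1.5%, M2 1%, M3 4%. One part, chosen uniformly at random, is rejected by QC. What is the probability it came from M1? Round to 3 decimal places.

Prior × likelihood for each hypothesis:
  M1: 0.13 × 0.035 = 0.00455
  M4: 0.13 × 0.015 = 0.00195
  M2: 0.09 × 0.01 = 0.0009
  M3: 0.65 × 0.04 = 0.026
Total = 0.0334.
P(M1 | evidence) = 0.00455 / 0.0334 ≈ 0.136.

0.136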